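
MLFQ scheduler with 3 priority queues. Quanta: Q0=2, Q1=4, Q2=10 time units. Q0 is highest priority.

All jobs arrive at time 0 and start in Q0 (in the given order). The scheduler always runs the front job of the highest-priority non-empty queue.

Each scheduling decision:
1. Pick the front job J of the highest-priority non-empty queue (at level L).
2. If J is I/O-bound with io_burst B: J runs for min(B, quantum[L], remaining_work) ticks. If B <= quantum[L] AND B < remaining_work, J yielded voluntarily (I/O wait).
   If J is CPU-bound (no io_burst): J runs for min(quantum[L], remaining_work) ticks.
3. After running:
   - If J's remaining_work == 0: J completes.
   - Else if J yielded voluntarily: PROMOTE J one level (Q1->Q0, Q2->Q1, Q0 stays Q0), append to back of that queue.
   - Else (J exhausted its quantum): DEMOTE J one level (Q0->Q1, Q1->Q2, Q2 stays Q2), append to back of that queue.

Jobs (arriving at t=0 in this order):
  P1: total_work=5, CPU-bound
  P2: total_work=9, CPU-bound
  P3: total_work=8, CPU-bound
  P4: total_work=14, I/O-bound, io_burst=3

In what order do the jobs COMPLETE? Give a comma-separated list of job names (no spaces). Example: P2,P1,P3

Answer: P1,P4,P2,P3

Derivation:
t=0-2: P1@Q0 runs 2, rem=3, quantum used, demote→Q1. Q0=[P2,P3,P4] Q1=[P1] Q2=[]
t=2-4: P2@Q0 runs 2, rem=7, quantum used, demote→Q1. Q0=[P3,P4] Q1=[P1,P2] Q2=[]
t=4-6: P3@Q0 runs 2, rem=6, quantum used, demote→Q1. Q0=[P4] Q1=[P1,P2,P3] Q2=[]
t=6-8: P4@Q0 runs 2, rem=12, quantum used, demote→Q1. Q0=[] Q1=[P1,P2,P3,P4] Q2=[]
t=8-11: P1@Q1 runs 3, rem=0, completes. Q0=[] Q1=[P2,P3,P4] Q2=[]
t=11-15: P2@Q1 runs 4, rem=3, quantum used, demote→Q2. Q0=[] Q1=[P3,P4] Q2=[P2]
t=15-19: P3@Q1 runs 4, rem=2, quantum used, demote→Q2. Q0=[] Q1=[P4] Q2=[P2,P3]
t=19-22: P4@Q1 runs 3, rem=9, I/O yield, promote→Q0. Q0=[P4] Q1=[] Q2=[P2,P3]
t=22-24: P4@Q0 runs 2, rem=7, quantum used, demote→Q1. Q0=[] Q1=[P4] Q2=[P2,P3]
t=24-27: P4@Q1 runs 3, rem=4, I/O yield, promote→Q0. Q0=[P4] Q1=[] Q2=[P2,P3]
t=27-29: P4@Q0 runs 2, rem=2, quantum used, demote→Q1. Q0=[] Q1=[P4] Q2=[P2,P3]
t=29-31: P4@Q1 runs 2, rem=0, completes. Q0=[] Q1=[] Q2=[P2,P3]
t=31-34: P2@Q2 runs 3, rem=0, completes. Q0=[] Q1=[] Q2=[P3]
t=34-36: P3@Q2 runs 2, rem=0, completes. Q0=[] Q1=[] Q2=[]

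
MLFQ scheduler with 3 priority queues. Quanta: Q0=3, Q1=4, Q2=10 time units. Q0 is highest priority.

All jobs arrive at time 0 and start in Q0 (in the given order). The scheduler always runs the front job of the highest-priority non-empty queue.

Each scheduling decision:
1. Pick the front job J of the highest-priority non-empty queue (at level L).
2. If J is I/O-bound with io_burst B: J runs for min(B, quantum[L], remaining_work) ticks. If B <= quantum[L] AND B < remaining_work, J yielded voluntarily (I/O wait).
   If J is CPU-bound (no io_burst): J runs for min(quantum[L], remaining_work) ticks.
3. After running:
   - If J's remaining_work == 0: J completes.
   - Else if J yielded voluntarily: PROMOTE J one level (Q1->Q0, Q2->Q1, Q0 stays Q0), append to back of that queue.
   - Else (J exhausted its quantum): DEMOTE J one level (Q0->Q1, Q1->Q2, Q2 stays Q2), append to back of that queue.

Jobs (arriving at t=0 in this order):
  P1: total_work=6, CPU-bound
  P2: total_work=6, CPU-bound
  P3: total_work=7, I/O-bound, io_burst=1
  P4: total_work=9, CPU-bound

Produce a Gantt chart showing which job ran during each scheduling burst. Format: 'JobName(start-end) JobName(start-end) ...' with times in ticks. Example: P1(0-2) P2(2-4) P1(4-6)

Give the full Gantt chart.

Answer: P1(0-3) P2(3-6) P3(6-7) P4(7-10) P3(10-11) P3(11-12) P3(12-13) P3(13-14) P3(14-15) P3(15-16) P1(16-19) P2(19-22) P4(22-26) P4(26-28)

Derivation:
t=0-3: P1@Q0 runs 3, rem=3, quantum used, demote→Q1. Q0=[P2,P3,P4] Q1=[P1] Q2=[]
t=3-6: P2@Q0 runs 3, rem=3, quantum used, demote→Q1. Q0=[P3,P4] Q1=[P1,P2] Q2=[]
t=6-7: P3@Q0 runs 1, rem=6, I/O yield, promote→Q0. Q0=[P4,P3] Q1=[P1,P2] Q2=[]
t=7-10: P4@Q0 runs 3, rem=6, quantum used, demote→Q1. Q0=[P3] Q1=[P1,P2,P4] Q2=[]
t=10-11: P3@Q0 runs 1, rem=5, I/O yield, promote→Q0. Q0=[P3] Q1=[P1,P2,P4] Q2=[]
t=11-12: P3@Q0 runs 1, rem=4, I/O yield, promote→Q0. Q0=[P3] Q1=[P1,P2,P4] Q2=[]
t=12-13: P3@Q0 runs 1, rem=3, I/O yield, promote→Q0. Q0=[P3] Q1=[P1,P2,P4] Q2=[]
t=13-14: P3@Q0 runs 1, rem=2, I/O yield, promote→Q0. Q0=[P3] Q1=[P1,P2,P4] Q2=[]
t=14-15: P3@Q0 runs 1, rem=1, I/O yield, promote→Q0. Q0=[P3] Q1=[P1,P2,P4] Q2=[]
t=15-16: P3@Q0 runs 1, rem=0, completes. Q0=[] Q1=[P1,P2,P4] Q2=[]
t=16-19: P1@Q1 runs 3, rem=0, completes. Q0=[] Q1=[P2,P4] Q2=[]
t=19-22: P2@Q1 runs 3, rem=0, completes. Q0=[] Q1=[P4] Q2=[]
t=22-26: P4@Q1 runs 4, rem=2, quantum used, demote→Q2. Q0=[] Q1=[] Q2=[P4]
t=26-28: P4@Q2 runs 2, rem=0, completes. Q0=[] Q1=[] Q2=[]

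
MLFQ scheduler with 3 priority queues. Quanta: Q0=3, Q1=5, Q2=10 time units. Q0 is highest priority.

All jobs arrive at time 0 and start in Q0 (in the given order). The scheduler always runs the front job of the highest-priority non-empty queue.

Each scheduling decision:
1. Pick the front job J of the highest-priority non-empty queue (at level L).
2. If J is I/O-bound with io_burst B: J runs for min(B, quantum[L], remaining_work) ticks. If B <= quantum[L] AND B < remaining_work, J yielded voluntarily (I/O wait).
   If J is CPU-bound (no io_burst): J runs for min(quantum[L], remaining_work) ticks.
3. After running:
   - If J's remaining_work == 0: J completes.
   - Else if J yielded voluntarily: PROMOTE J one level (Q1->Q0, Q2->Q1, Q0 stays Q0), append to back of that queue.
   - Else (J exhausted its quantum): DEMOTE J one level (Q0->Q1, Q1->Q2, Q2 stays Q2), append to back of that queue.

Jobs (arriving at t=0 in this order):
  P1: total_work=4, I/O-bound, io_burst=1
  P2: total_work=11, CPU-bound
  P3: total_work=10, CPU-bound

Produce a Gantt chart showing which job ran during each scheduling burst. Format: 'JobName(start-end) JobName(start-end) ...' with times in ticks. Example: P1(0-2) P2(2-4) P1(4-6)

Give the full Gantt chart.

Answer: P1(0-1) P2(1-4) P3(4-7) P1(7-8) P1(8-9) P1(9-10) P2(10-15) P3(15-20) P2(20-23) P3(23-25)

Derivation:
t=0-1: P1@Q0 runs 1, rem=3, I/O yield, promote→Q0. Q0=[P2,P3,P1] Q1=[] Q2=[]
t=1-4: P2@Q0 runs 3, rem=8, quantum used, demote→Q1. Q0=[P3,P1] Q1=[P2] Q2=[]
t=4-7: P3@Q0 runs 3, rem=7, quantum used, demote→Q1. Q0=[P1] Q1=[P2,P3] Q2=[]
t=7-8: P1@Q0 runs 1, rem=2, I/O yield, promote→Q0. Q0=[P1] Q1=[P2,P3] Q2=[]
t=8-9: P1@Q0 runs 1, rem=1, I/O yield, promote→Q0. Q0=[P1] Q1=[P2,P3] Q2=[]
t=9-10: P1@Q0 runs 1, rem=0, completes. Q0=[] Q1=[P2,P3] Q2=[]
t=10-15: P2@Q1 runs 5, rem=3, quantum used, demote→Q2. Q0=[] Q1=[P3] Q2=[P2]
t=15-20: P3@Q1 runs 5, rem=2, quantum used, demote→Q2. Q0=[] Q1=[] Q2=[P2,P3]
t=20-23: P2@Q2 runs 3, rem=0, completes. Q0=[] Q1=[] Q2=[P3]
t=23-25: P3@Q2 runs 2, rem=0, completes. Q0=[] Q1=[] Q2=[]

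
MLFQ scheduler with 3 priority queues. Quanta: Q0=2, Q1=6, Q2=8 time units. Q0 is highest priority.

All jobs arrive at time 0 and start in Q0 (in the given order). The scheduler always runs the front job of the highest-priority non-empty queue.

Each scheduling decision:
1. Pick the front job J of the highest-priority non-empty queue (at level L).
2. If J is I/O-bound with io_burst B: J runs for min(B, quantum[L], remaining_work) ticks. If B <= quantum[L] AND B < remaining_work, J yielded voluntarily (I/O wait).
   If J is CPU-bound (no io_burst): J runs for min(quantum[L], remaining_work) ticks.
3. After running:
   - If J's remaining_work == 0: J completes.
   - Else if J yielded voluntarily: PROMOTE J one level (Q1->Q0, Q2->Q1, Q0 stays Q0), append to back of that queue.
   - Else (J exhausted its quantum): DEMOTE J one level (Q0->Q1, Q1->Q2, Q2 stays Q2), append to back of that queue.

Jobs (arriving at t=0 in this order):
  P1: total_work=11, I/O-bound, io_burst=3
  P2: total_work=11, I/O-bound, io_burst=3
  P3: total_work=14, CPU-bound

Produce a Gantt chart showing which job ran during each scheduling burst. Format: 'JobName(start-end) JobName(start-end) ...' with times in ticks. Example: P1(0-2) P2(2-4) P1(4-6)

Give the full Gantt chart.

Answer: P1(0-2) P2(2-4) P3(4-6) P1(6-9) P1(9-11) P2(11-14) P2(14-16) P3(16-22) P1(22-25) P1(25-26) P2(26-29) P2(29-30) P3(30-36)

Derivation:
t=0-2: P1@Q0 runs 2, rem=9, quantum used, demote→Q1. Q0=[P2,P3] Q1=[P1] Q2=[]
t=2-4: P2@Q0 runs 2, rem=9, quantum used, demote→Q1. Q0=[P3] Q1=[P1,P2] Q2=[]
t=4-6: P3@Q0 runs 2, rem=12, quantum used, demote→Q1. Q0=[] Q1=[P1,P2,P3] Q2=[]
t=6-9: P1@Q1 runs 3, rem=6, I/O yield, promote→Q0. Q0=[P1] Q1=[P2,P3] Q2=[]
t=9-11: P1@Q0 runs 2, rem=4, quantum used, demote→Q1. Q0=[] Q1=[P2,P3,P1] Q2=[]
t=11-14: P2@Q1 runs 3, rem=6, I/O yield, promote→Q0. Q0=[P2] Q1=[P3,P1] Q2=[]
t=14-16: P2@Q0 runs 2, rem=4, quantum used, demote→Q1. Q0=[] Q1=[P3,P1,P2] Q2=[]
t=16-22: P3@Q1 runs 6, rem=6, quantum used, demote→Q2. Q0=[] Q1=[P1,P2] Q2=[P3]
t=22-25: P1@Q1 runs 3, rem=1, I/O yield, promote→Q0. Q0=[P1] Q1=[P2] Q2=[P3]
t=25-26: P1@Q0 runs 1, rem=0, completes. Q0=[] Q1=[P2] Q2=[P3]
t=26-29: P2@Q1 runs 3, rem=1, I/O yield, promote→Q0. Q0=[P2] Q1=[] Q2=[P3]
t=29-30: P2@Q0 runs 1, rem=0, completes. Q0=[] Q1=[] Q2=[P3]
t=30-36: P3@Q2 runs 6, rem=0, completes. Q0=[] Q1=[] Q2=[]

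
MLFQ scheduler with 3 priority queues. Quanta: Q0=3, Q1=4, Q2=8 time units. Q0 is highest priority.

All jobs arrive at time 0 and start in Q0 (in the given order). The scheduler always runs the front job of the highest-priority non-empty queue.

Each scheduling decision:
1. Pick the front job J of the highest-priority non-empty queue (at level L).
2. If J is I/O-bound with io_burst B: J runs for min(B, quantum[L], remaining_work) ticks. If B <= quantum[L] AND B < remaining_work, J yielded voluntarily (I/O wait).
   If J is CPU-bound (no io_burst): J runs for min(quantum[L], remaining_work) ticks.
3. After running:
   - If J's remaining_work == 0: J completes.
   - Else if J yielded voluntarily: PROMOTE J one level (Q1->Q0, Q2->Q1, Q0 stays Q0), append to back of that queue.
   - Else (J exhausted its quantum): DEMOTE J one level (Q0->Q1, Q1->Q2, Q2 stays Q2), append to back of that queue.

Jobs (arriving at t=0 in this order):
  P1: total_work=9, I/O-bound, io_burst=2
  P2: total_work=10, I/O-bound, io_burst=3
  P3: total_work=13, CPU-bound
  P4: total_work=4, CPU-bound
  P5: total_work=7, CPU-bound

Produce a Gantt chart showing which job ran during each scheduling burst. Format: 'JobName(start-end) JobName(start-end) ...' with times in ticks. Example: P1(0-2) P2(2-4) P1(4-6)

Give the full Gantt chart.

Answer: P1(0-2) P2(2-5) P3(5-8) P4(8-11) P5(11-14) P1(14-16) P2(16-19) P1(19-21) P2(21-24) P1(24-26) P2(26-27) P1(27-28) P3(28-32) P4(32-33) P5(33-37) P3(37-43)

Derivation:
t=0-2: P1@Q0 runs 2, rem=7, I/O yield, promote→Q0. Q0=[P2,P3,P4,P5,P1] Q1=[] Q2=[]
t=2-5: P2@Q0 runs 3, rem=7, I/O yield, promote→Q0. Q0=[P3,P4,P5,P1,P2] Q1=[] Q2=[]
t=5-8: P3@Q0 runs 3, rem=10, quantum used, demote→Q1. Q0=[P4,P5,P1,P2] Q1=[P3] Q2=[]
t=8-11: P4@Q0 runs 3, rem=1, quantum used, demote→Q1. Q0=[P5,P1,P2] Q1=[P3,P4] Q2=[]
t=11-14: P5@Q0 runs 3, rem=4, quantum used, demote→Q1. Q0=[P1,P2] Q1=[P3,P4,P5] Q2=[]
t=14-16: P1@Q0 runs 2, rem=5, I/O yield, promote→Q0. Q0=[P2,P1] Q1=[P3,P4,P5] Q2=[]
t=16-19: P2@Q0 runs 3, rem=4, I/O yield, promote→Q0. Q0=[P1,P2] Q1=[P3,P4,P5] Q2=[]
t=19-21: P1@Q0 runs 2, rem=3, I/O yield, promote→Q0. Q0=[P2,P1] Q1=[P3,P4,P5] Q2=[]
t=21-24: P2@Q0 runs 3, rem=1, I/O yield, promote→Q0. Q0=[P1,P2] Q1=[P3,P4,P5] Q2=[]
t=24-26: P1@Q0 runs 2, rem=1, I/O yield, promote→Q0. Q0=[P2,P1] Q1=[P3,P4,P5] Q2=[]
t=26-27: P2@Q0 runs 1, rem=0, completes. Q0=[P1] Q1=[P3,P4,P5] Q2=[]
t=27-28: P1@Q0 runs 1, rem=0, completes. Q0=[] Q1=[P3,P4,P5] Q2=[]
t=28-32: P3@Q1 runs 4, rem=6, quantum used, demote→Q2. Q0=[] Q1=[P4,P5] Q2=[P3]
t=32-33: P4@Q1 runs 1, rem=0, completes. Q0=[] Q1=[P5] Q2=[P3]
t=33-37: P5@Q1 runs 4, rem=0, completes. Q0=[] Q1=[] Q2=[P3]
t=37-43: P3@Q2 runs 6, rem=0, completes. Q0=[] Q1=[] Q2=[]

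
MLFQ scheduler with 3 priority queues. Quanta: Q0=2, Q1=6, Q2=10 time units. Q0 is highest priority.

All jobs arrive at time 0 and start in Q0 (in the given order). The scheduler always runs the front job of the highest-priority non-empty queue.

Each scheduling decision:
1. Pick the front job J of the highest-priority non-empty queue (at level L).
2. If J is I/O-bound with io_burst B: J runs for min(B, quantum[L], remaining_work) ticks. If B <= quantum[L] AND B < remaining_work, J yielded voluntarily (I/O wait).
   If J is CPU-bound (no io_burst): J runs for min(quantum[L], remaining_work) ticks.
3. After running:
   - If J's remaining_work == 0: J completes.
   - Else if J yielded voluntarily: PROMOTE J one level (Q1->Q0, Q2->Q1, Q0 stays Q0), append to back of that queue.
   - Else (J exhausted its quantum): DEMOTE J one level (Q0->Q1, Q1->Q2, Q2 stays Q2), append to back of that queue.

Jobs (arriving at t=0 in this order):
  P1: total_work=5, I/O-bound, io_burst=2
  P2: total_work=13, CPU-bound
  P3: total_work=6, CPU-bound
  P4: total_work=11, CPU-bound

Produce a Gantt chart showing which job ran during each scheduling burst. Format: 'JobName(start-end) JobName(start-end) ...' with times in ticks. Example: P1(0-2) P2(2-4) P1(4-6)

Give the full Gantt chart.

Answer: P1(0-2) P2(2-4) P3(4-6) P4(6-8) P1(8-10) P1(10-11) P2(11-17) P3(17-21) P4(21-27) P2(27-32) P4(32-35)

Derivation:
t=0-2: P1@Q0 runs 2, rem=3, I/O yield, promote→Q0. Q0=[P2,P3,P4,P1] Q1=[] Q2=[]
t=2-4: P2@Q0 runs 2, rem=11, quantum used, demote→Q1. Q0=[P3,P4,P1] Q1=[P2] Q2=[]
t=4-6: P3@Q0 runs 2, rem=4, quantum used, demote→Q1. Q0=[P4,P1] Q1=[P2,P3] Q2=[]
t=6-8: P4@Q0 runs 2, rem=9, quantum used, demote→Q1. Q0=[P1] Q1=[P2,P3,P4] Q2=[]
t=8-10: P1@Q0 runs 2, rem=1, I/O yield, promote→Q0. Q0=[P1] Q1=[P2,P3,P4] Q2=[]
t=10-11: P1@Q0 runs 1, rem=0, completes. Q0=[] Q1=[P2,P3,P4] Q2=[]
t=11-17: P2@Q1 runs 6, rem=5, quantum used, demote→Q2. Q0=[] Q1=[P3,P4] Q2=[P2]
t=17-21: P3@Q1 runs 4, rem=0, completes. Q0=[] Q1=[P4] Q2=[P2]
t=21-27: P4@Q1 runs 6, rem=3, quantum used, demote→Q2. Q0=[] Q1=[] Q2=[P2,P4]
t=27-32: P2@Q2 runs 5, rem=0, completes. Q0=[] Q1=[] Q2=[P4]
t=32-35: P4@Q2 runs 3, rem=0, completes. Q0=[] Q1=[] Q2=[]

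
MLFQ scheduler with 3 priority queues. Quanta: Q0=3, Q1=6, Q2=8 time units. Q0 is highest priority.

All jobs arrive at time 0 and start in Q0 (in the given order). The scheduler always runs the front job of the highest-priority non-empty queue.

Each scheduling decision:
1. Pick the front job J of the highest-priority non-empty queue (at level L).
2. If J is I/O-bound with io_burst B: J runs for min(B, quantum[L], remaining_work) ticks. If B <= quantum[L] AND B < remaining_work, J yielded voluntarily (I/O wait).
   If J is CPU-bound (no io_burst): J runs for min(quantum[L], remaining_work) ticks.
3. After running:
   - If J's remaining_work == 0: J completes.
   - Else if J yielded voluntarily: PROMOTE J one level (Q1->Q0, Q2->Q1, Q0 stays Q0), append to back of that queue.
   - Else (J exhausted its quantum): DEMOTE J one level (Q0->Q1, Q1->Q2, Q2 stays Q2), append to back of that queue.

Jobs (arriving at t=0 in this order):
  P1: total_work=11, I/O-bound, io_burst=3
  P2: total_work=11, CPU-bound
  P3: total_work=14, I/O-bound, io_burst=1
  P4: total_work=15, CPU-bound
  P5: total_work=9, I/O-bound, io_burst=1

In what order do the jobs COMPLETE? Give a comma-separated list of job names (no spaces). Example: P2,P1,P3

t=0-3: P1@Q0 runs 3, rem=8, I/O yield, promote→Q0. Q0=[P2,P3,P4,P5,P1] Q1=[] Q2=[]
t=3-6: P2@Q0 runs 3, rem=8, quantum used, demote→Q1. Q0=[P3,P4,P5,P1] Q1=[P2] Q2=[]
t=6-7: P3@Q0 runs 1, rem=13, I/O yield, promote→Q0. Q0=[P4,P5,P1,P3] Q1=[P2] Q2=[]
t=7-10: P4@Q0 runs 3, rem=12, quantum used, demote→Q1. Q0=[P5,P1,P3] Q1=[P2,P4] Q2=[]
t=10-11: P5@Q0 runs 1, rem=8, I/O yield, promote→Q0. Q0=[P1,P3,P5] Q1=[P2,P4] Q2=[]
t=11-14: P1@Q0 runs 3, rem=5, I/O yield, promote→Q0. Q0=[P3,P5,P1] Q1=[P2,P4] Q2=[]
t=14-15: P3@Q0 runs 1, rem=12, I/O yield, promote→Q0. Q0=[P5,P1,P3] Q1=[P2,P4] Q2=[]
t=15-16: P5@Q0 runs 1, rem=7, I/O yield, promote→Q0. Q0=[P1,P3,P5] Q1=[P2,P4] Q2=[]
t=16-19: P1@Q0 runs 3, rem=2, I/O yield, promote→Q0. Q0=[P3,P5,P1] Q1=[P2,P4] Q2=[]
t=19-20: P3@Q0 runs 1, rem=11, I/O yield, promote→Q0. Q0=[P5,P1,P3] Q1=[P2,P4] Q2=[]
t=20-21: P5@Q0 runs 1, rem=6, I/O yield, promote→Q0. Q0=[P1,P3,P5] Q1=[P2,P4] Q2=[]
t=21-23: P1@Q0 runs 2, rem=0, completes. Q0=[P3,P5] Q1=[P2,P4] Q2=[]
t=23-24: P3@Q0 runs 1, rem=10, I/O yield, promote→Q0. Q0=[P5,P3] Q1=[P2,P4] Q2=[]
t=24-25: P5@Q0 runs 1, rem=5, I/O yield, promote→Q0. Q0=[P3,P5] Q1=[P2,P4] Q2=[]
t=25-26: P3@Q0 runs 1, rem=9, I/O yield, promote→Q0. Q0=[P5,P3] Q1=[P2,P4] Q2=[]
t=26-27: P5@Q0 runs 1, rem=4, I/O yield, promote→Q0. Q0=[P3,P5] Q1=[P2,P4] Q2=[]
t=27-28: P3@Q0 runs 1, rem=8, I/O yield, promote→Q0. Q0=[P5,P3] Q1=[P2,P4] Q2=[]
t=28-29: P5@Q0 runs 1, rem=3, I/O yield, promote→Q0. Q0=[P3,P5] Q1=[P2,P4] Q2=[]
t=29-30: P3@Q0 runs 1, rem=7, I/O yield, promote→Q0. Q0=[P5,P3] Q1=[P2,P4] Q2=[]
t=30-31: P5@Q0 runs 1, rem=2, I/O yield, promote→Q0. Q0=[P3,P5] Q1=[P2,P4] Q2=[]
t=31-32: P3@Q0 runs 1, rem=6, I/O yield, promote→Q0. Q0=[P5,P3] Q1=[P2,P4] Q2=[]
t=32-33: P5@Q0 runs 1, rem=1, I/O yield, promote→Q0. Q0=[P3,P5] Q1=[P2,P4] Q2=[]
t=33-34: P3@Q0 runs 1, rem=5, I/O yield, promote→Q0. Q0=[P5,P3] Q1=[P2,P4] Q2=[]
t=34-35: P5@Q0 runs 1, rem=0, completes. Q0=[P3] Q1=[P2,P4] Q2=[]
t=35-36: P3@Q0 runs 1, rem=4, I/O yield, promote→Q0. Q0=[P3] Q1=[P2,P4] Q2=[]
t=36-37: P3@Q0 runs 1, rem=3, I/O yield, promote→Q0. Q0=[P3] Q1=[P2,P4] Q2=[]
t=37-38: P3@Q0 runs 1, rem=2, I/O yield, promote→Q0. Q0=[P3] Q1=[P2,P4] Q2=[]
t=38-39: P3@Q0 runs 1, rem=1, I/O yield, promote→Q0. Q0=[P3] Q1=[P2,P4] Q2=[]
t=39-40: P3@Q0 runs 1, rem=0, completes. Q0=[] Q1=[P2,P4] Q2=[]
t=40-46: P2@Q1 runs 6, rem=2, quantum used, demote→Q2. Q0=[] Q1=[P4] Q2=[P2]
t=46-52: P4@Q1 runs 6, rem=6, quantum used, demote→Q2. Q0=[] Q1=[] Q2=[P2,P4]
t=52-54: P2@Q2 runs 2, rem=0, completes. Q0=[] Q1=[] Q2=[P4]
t=54-60: P4@Q2 runs 6, rem=0, completes. Q0=[] Q1=[] Q2=[]

Answer: P1,P5,P3,P2,P4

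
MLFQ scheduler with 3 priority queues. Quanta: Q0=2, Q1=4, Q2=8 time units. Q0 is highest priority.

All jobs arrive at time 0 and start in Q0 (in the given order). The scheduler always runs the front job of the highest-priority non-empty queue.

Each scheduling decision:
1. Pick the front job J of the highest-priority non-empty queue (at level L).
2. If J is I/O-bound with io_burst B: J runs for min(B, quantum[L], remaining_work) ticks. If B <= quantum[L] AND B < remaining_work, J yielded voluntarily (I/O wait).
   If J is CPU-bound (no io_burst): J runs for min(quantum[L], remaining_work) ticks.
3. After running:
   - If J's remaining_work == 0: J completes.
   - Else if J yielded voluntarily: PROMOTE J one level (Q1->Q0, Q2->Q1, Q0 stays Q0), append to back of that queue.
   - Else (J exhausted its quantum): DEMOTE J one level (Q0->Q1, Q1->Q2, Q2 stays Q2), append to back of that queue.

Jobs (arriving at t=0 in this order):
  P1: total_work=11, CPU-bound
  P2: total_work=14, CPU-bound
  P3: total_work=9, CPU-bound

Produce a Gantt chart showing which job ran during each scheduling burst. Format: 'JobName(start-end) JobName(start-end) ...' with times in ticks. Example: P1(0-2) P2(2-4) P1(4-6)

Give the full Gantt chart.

Answer: P1(0-2) P2(2-4) P3(4-6) P1(6-10) P2(10-14) P3(14-18) P1(18-23) P2(23-31) P3(31-34)

Derivation:
t=0-2: P1@Q0 runs 2, rem=9, quantum used, demote→Q1. Q0=[P2,P3] Q1=[P1] Q2=[]
t=2-4: P2@Q0 runs 2, rem=12, quantum used, demote→Q1. Q0=[P3] Q1=[P1,P2] Q2=[]
t=4-6: P3@Q0 runs 2, rem=7, quantum used, demote→Q1. Q0=[] Q1=[P1,P2,P3] Q2=[]
t=6-10: P1@Q1 runs 4, rem=5, quantum used, demote→Q2. Q0=[] Q1=[P2,P3] Q2=[P1]
t=10-14: P2@Q1 runs 4, rem=8, quantum used, demote→Q2. Q0=[] Q1=[P3] Q2=[P1,P2]
t=14-18: P3@Q1 runs 4, rem=3, quantum used, demote→Q2. Q0=[] Q1=[] Q2=[P1,P2,P3]
t=18-23: P1@Q2 runs 5, rem=0, completes. Q0=[] Q1=[] Q2=[P2,P3]
t=23-31: P2@Q2 runs 8, rem=0, completes. Q0=[] Q1=[] Q2=[P3]
t=31-34: P3@Q2 runs 3, rem=0, completes. Q0=[] Q1=[] Q2=[]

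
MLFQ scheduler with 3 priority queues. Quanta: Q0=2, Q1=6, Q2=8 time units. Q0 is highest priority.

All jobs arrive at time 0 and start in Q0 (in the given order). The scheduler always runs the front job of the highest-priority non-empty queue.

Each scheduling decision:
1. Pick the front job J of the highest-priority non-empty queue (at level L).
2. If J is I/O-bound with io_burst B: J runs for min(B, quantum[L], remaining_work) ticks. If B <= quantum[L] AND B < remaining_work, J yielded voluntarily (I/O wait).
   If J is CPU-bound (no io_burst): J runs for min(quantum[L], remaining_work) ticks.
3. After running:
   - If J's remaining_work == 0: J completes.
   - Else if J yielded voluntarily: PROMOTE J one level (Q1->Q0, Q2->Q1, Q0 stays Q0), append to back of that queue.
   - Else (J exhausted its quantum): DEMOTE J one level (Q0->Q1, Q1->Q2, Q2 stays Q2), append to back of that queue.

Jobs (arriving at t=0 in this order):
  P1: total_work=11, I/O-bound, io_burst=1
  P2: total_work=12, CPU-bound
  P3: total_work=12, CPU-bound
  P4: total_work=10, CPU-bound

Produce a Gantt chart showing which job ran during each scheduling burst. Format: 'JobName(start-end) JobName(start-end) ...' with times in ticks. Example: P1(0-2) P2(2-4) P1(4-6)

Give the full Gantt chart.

Answer: P1(0-1) P2(1-3) P3(3-5) P4(5-7) P1(7-8) P1(8-9) P1(9-10) P1(10-11) P1(11-12) P1(12-13) P1(13-14) P1(14-15) P1(15-16) P1(16-17) P2(17-23) P3(23-29) P4(29-35) P2(35-39) P3(39-43) P4(43-45)

Derivation:
t=0-1: P1@Q0 runs 1, rem=10, I/O yield, promote→Q0. Q0=[P2,P3,P4,P1] Q1=[] Q2=[]
t=1-3: P2@Q0 runs 2, rem=10, quantum used, demote→Q1. Q0=[P3,P4,P1] Q1=[P2] Q2=[]
t=3-5: P3@Q0 runs 2, rem=10, quantum used, demote→Q1. Q0=[P4,P1] Q1=[P2,P3] Q2=[]
t=5-7: P4@Q0 runs 2, rem=8, quantum used, demote→Q1. Q0=[P1] Q1=[P2,P3,P4] Q2=[]
t=7-8: P1@Q0 runs 1, rem=9, I/O yield, promote→Q0. Q0=[P1] Q1=[P2,P3,P4] Q2=[]
t=8-9: P1@Q0 runs 1, rem=8, I/O yield, promote→Q0. Q0=[P1] Q1=[P2,P3,P4] Q2=[]
t=9-10: P1@Q0 runs 1, rem=7, I/O yield, promote→Q0. Q0=[P1] Q1=[P2,P3,P4] Q2=[]
t=10-11: P1@Q0 runs 1, rem=6, I/O yield, promote→Q0. Q0=[P1] Q1=[P2,P3,P4] Q2=[]
t=11-12: P1@Q0 runs 1, rem=5, I/O yield, promote→Q0. Q0=[P1] Q1=[P2,P3,P4] Q2=[]
t=12-13: P1@Q0 runs 1, rem=4, I/O yield, promote→Q0. Q0=[P1] Q1=[P2,P3,P4] Q2=[]
t=13-14: P1@Q0 runs 1, rem=3, I/O yield, promote→Q0. Q0=[P1] Q1=[P2,P3,P4] Q2=[]
t=14-15: P1@Q0 runs 1, rem=2, I/O yield, promote→Q0. Q0=[P1] Q1=[P2,P3,P4] Q2=[]
t=15-16: P1@Q0 runs 1, rem=1, I/O yield, promote→Q0. Q0=[P1] Q1=[P2,P3,P4] Q2=[]
t=16-17: P1@Q0 runs 1, rem=0, completes. Q0=[] Q1=[P2,P3,P4] Q2=[]
t=17-23: P2@Q1 runs 6, rem=4, quantum used, demote→Q2. Q0=[] Q1=[P3,P4] Q2=[P2]
t=23-29: P3@Q1 runs 6, rem=4, quantum used, demote→Q2. Q0=[] Q1=[P4] Q2=[P2,P3]
t=29-35: P4@Q1 runs 6, rem=2, quantum used, demote→Q2. Q0=[] Q1=[] Q2=[P2,P3,P4]
t=35-39: P2@Q2 runs 4, rem=0, completes. Q0=[] Q1=[] Q2=[P3,P4]
t=39-43: P3@Q2 runs 4, rem=0, completes. Q0=[] Q1=[] Q2=[P4]
t=43-45: P4@Q2 runs 2, rem=0, completes. Q0=[] Q1=[] Q2=[]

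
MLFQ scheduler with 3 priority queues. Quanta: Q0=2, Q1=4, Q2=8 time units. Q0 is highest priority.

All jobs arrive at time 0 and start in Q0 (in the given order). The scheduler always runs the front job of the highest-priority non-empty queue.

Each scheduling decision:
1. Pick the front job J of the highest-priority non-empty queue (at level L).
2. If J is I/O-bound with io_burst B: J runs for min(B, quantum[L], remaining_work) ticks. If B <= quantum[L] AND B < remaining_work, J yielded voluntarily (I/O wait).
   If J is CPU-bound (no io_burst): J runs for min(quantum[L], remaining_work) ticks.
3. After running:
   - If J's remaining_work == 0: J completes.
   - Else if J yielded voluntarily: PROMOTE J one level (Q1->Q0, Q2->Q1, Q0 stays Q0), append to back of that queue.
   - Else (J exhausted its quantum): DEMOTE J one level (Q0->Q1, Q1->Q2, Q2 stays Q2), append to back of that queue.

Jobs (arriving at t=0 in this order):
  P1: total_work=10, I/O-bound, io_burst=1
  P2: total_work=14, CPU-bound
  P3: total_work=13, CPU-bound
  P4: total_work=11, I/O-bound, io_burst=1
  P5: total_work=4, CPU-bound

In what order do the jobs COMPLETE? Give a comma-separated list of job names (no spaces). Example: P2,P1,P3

t=0-1: P1@Q0 runs 1, rem=9, I/O yield, promote→Q0. Q0=[P2,P3,P4,P5,P1] Q1=[] Q2=[]
t=1-3: P2@Q0 runs 2, rem=12, quantum used, demote→Q1. Q0=[P3,P4,P5,P1] Q1=[P2] Q2=[]
t=3-5: P3@Q0 runs 2, rem=11, quantum used, demote→Q1. Q0=[P4,P5,P1] Q1=[P2,P3] Q2=[]
t=5-6: P4@Q0 runs 1, rem=10, I/O yield, promote→Q0. Q0=[P5,P1,P4] Q1=[P2,P3] Q2=[]
t=6-8: P5@Q0 runs 2, rem=2, quantum used, demote→Q1. Q0=[P1,P4] Q1=[P2,P3,P5] Q2=[]
t=8-9: P1@Q0 runs 1, rem=8, I/O yield, promote→Q0. Q0=[P4,P1] Q1=[P2,P3,P5] Q2=[]
t=9-10: P4@Q0 runs 1, rem=9, I/O yield, promote→Q0. Q0=[P1,P4] Q1=[P2,P3,P5] Q2=[]
t=10-11: P1@Q0 runs 1, rem=7, I/O yield, promote→Q0. Q0=[P4,P1] Q1=[P2,P3,P5] Q2=[]
t=11-12: P4@Q0 runs 1, rem=8, I/O yield, promote→Q0. Q0=[P1,P4] Q1=[P2,P3,P5] Q2=[]
t=12-13: P1@Q0 runs 1, rem=6, I/O yield, promote→Q0. Q0=[P4,P1] Q1=[P2,P3,P5] Q2=[]
t=13-14: P4@Q0 runs 1, rem=7, I/O yield, promote→Q0. Q0=[P1,P4] Q1=[P2,P3,P5] Q2=[]
t=14-15: P1@Q0 runs 1, rem=5, I/O yield, promote→Q0. Q0=[P4,P1] Q1=[P2,P3,P5] Q2=[]
t=15-16: P4@Q0 runs 1, rem=6, I/O yield, promote→Q0. Q0=[P1,P4] Q1=[P2,P3,P5] Q2=[]
t=16-17: P1@Q0 runs 1, rem=4, I/O yield, promote→Q0. Q0=[P4,P1] Q1=[P2,P3,P5] Q2=[]
t=17-18: P4@Q0 runs 1, rem=5, I/O yield, promote→Q0. Q0=[P1,P4] Q1=[P2,P3,P5] Q2=[]
t=18-19: P1@Q0 runs 1, rem=3, I/O yield, promote→Q0. Q0=[P4,P1] Q1=[P2,P3,P5] Q2=[]
t=19-20: P4@Q0 runs 1, rem=4, I/O yield, promote→Q0. Q0=[P1,P4] Q1=[P2,P3,P5] Q2=[]
t=20-21: P1@Q0 runs 1, rem=2, I/O yield, promote→Q0. Q0=[P4,P1] Q1=[P2,P3,P5] Q2=[]
t=21-22: P4@Q0 runs 1, rem=3, I/O yield, promote→Q0. Q0=[P1,P4] Q1=[P2,P3,P5] Q2=[]
t=22-23: P1@Q0 runs 1, rem=1, I/O yield, promote→Q0. Q0=[P4,P1] Q1=[P2,P3,P5] Q2=[]
t=23-24: P4@Q0 runs 1, rem=2, I/O yield, promote→Q0. Q0=[P1,P4] Q1=[P2,P3,P5] Q2=[]
t=24-25: P1@Q0 runs 1, rem=0, completes. Q0=[P4] Q1=[P2,P3,P5] Q2=[]
t=25-26: P4@Q0 runs 1, rem=1, I/O yield, promote→Q0. Q0=[P4] Q1=[P2,P3,P5] Q2=[]
t=26-27: P4@Q0 runs 1, rem=0, completes. Q0=[] Q1=[P2,P3,P5] Q2=[]
t=27-31: P2@Q1 runs 4, rem=8, quantum used, demote→Q2. Q0=[] Q1=[P3,P5] Q2=[P2]
t=31-35: P3@Q1 runs 4, rem=7, quantum used, demote→Q2. Q0=[] Q1=[P5] Q2=[P2,P3]
t=35-37: P5@Q1 runs 2, rem=0, completes. Q0=[] Q1=[] Q2=[P2,P3]
t=37-45: P2@Q2 runs 8, rem=0, completes. Q0=[] Q1=[] Q2=[P3]
t=45-52: P3@Q2 runs 7, rem=0, completes. Q0=[] Q1=[] Q2=[]

Answer: P1,P4,P5,P2,P3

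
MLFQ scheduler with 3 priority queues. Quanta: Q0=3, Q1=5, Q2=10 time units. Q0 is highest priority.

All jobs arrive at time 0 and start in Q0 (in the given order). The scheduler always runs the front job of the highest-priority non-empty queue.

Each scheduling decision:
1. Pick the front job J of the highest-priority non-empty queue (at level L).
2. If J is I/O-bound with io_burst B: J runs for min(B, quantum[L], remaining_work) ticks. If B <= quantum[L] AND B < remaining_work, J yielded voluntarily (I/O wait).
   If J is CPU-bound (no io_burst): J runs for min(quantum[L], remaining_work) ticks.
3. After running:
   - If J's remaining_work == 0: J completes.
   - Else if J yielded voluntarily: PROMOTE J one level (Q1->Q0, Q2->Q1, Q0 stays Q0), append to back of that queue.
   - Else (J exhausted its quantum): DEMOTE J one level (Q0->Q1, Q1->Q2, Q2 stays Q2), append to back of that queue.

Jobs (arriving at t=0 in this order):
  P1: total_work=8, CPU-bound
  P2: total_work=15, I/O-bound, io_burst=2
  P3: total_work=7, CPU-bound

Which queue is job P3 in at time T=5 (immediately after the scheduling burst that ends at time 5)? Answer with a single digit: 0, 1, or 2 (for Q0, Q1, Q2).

Answer: 0

Derivation:
t=0-3: P1@Q0 runs 3, rem=5, quantum used, demote→Q1. Q0=[P2,P3] Q1=[P1] Q2=[]
t=3-5: P2@Q0 runs 2, rem=13, I/O yield, promote→Q0. Q0=[P3,P2] Q1=[P1] Q2=[]
t=5-8: P3@Q0 runs 3, rem=4, quantum used, demote→Q1. Q0=[P2] Q1=[P1,P3] Q2=[]
t=8-10: P2@Q0 runs 2, rem=11, I/O yield, promote→Q0. Q0=[P2] Q1=[P1,P3] Q2=[]
t=10-12: P2@Q0 runs 2, rem=9, I/O yield, promote→Q0. Q0=[P2] Q1=[P1,P3] Q2=[]
t=12-14: P2@Q0 runs 2, rem=7, I/O yield, promote→Q0. Q0=[P2] Q1=[P1,P3] Q2=[]
t=14-16: P2@Q0 runs 2, rem=5, I/O yield, promote→Q0. Q0=[P2] Q1=[P1,P3] Q2=[]
t=16-18: P2@Q0 runs 2, rem=3, I/O yield, promote→Q0. Q0=[P2] Q1=[P1,P3] Q2=[]
t=18-20: P2@Q0 runs 2, rem=1, I/O yield, promote→Q0. Q0=[P2] Q1=[P1,P3] Q2=[]
t=20-21: P2@Q0 runs 1, rem=0, completes. Q0=[] Q1=[P1,P3] Q2=[]
t=21-26: P1@Q1 runs 5, rem=0, completes. Q0=[] Q1=[P3] Q2=[]
t=26-30: P3@Q1 runs 4, rem=0, completes. Q0=[] Q1=[] Q2=[]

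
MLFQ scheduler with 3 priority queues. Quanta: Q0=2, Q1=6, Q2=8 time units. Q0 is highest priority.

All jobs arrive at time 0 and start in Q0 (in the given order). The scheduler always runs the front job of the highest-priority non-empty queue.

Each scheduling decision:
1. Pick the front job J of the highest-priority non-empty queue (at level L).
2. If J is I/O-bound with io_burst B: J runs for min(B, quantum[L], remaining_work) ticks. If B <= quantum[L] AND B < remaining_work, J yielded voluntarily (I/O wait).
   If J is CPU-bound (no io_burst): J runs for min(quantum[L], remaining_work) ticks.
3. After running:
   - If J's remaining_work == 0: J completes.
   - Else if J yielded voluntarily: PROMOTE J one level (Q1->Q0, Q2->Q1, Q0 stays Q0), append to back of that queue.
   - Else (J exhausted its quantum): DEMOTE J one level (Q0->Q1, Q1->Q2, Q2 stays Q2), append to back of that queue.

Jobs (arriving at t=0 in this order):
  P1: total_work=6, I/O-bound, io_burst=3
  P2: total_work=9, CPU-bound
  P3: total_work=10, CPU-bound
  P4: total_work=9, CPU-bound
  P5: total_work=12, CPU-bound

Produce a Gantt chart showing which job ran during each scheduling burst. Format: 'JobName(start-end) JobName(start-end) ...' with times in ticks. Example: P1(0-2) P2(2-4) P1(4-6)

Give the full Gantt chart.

t=0-2: P1@Q0 runs 2, rem=4, quantum used, demote→Q1. Q0=[P2,P3,P4,P5] Q1=[P1] Q2=[]
t=2-4: P2@Q0 runs 2, rem=7, quantum used, demote→Q1. Q0=[P3,P4,P5] Q1=[P1,P2] Q2=[]
t=4-6: P3@Q0 runs 2, rem=8, quantum used, demote→Q1. Q0=[P4,P5] Q1=[P1,P2,P3] Q2=[]
t=6-8: P4@Q0 runs 2, rem=7, quantum used, demote→Q1. Q0=[P5] Q1=[P1,P2,P3,P4] Q2=[]
t=8-10: P5@Q0 runs 2, rem=10, quantum used, demote→Q1. Q0=[] Q1=[P1,P2,P3,P4,P5] Q2=[]
t=10-13: P1@Q1 runs 3, rem=1, I/O yield, promote→Q0. Q0=[P1] Q1=[P2,P3,P4,P5] Q2=[]
t=13-14: P1@Q0 runs 1, rem=0, completes. Q0=[] Q1=[P2,P3,P4,P5] Q2=[]
t=14-20: P2@Q1 runs 6, rem=1, quantum used, demote→Q2. Q0=[] Q1=[P3,P4,P5] Q2=[P2]
t=20-26: P3@Q1 runs 6, rem=2, quantum used, demote→Q2. Q0=[] Q1=[P4,P5] Q2=[P2,P3]
t=26-32: P4@Q1 runs 6, rem=1, quantum used, demote→Q2. Q0=[] Q1=[P5] Q2=[P2,P3,P4]
t=32-38: P5@Q1 runs 6, rem=4, quantum used, demote→Q2. Q0=[] Q1=[] Q2=[P2,P3,P4,P5]
t=38-39: P2@Q2 runs 1, rem=0, completes. Q0=[] Q1=[] Q2=[P3,P4,P5]
t=39-41: P3@Q2 runs 2, rem=0, completes. Q0=[] Q1=[] Q2=[P4,P5]
t=41-42: P4@Q2 runs 1, rem=0, completes. Q0=[] Q1=[] Q2=[P5]
t=42-46: P5@Q2 runs 4, rem=0, completes. Q0=[] Q1=[] Q2=[]

Answer: P1(0-2) P2(2-4) P3(4-6) P4(6-8) P5(8-10) P1(10-13) P1(13-14) P2(14-20) P3(20-26) P4(26-32) P5(32-38) P2(38-39) P3(39-41) P4(41-42) P5(42-46)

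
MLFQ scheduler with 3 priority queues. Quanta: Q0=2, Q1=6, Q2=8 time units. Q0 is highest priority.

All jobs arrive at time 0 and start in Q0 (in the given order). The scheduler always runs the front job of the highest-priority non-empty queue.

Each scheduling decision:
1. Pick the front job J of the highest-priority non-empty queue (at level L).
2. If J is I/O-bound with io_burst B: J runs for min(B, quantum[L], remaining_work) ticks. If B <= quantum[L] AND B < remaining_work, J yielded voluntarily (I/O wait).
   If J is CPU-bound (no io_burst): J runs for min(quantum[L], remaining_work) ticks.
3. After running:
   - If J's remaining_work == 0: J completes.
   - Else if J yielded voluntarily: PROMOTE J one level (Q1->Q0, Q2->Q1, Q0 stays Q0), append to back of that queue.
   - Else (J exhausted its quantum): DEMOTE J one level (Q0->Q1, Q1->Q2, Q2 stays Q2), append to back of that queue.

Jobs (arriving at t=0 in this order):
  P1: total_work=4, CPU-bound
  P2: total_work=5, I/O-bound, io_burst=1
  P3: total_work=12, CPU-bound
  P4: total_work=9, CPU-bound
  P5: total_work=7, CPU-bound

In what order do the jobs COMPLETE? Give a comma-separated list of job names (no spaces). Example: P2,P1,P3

t=0-2: P1@Q0 runs 2, rem=2, quantum used, demote→Q1. Q0=[P2,P3,P4,P5] Q1=[P1] Q2=[]
t=2-3: P2@Q0 runs 1, rem=4, I/O yield, promote→Q0. Q0=[P3,P4,P5,P2] Q1=[P1] Q2=[]
t=3-5: P3@Q0 runs 2, rem=10, quantum used, demote→Q1. Q0=[P4,P5,P2] Q1=[P1,P3] Q2=[]
t=5-7: P4@Q0 runs 2, rem=7, quantum used, demote→Q1. Q0=[P5,P2] Q1=[P1,P3,P4] Q2=[]
t=7-9: P5@Q0 runs 2, rem=5, quantum used, demote→Q1. Q0=[P2] Q1=[P1,P3,P4,P5] Q2=[]
t=9-10: P2@Q0 runs 1, rem=3, I/O yield, promote→Q0. Q0=[P2] Q1=[P1,P3,P4,P5] Q2=[]
t=10-11: P2@Q0 runs 1, rem=2, I/O yield, promote→Q0. Q0=[P2] Q1=[P1,P3,P4,P5] Q2=[]
t=11-12: P2@Q0 runs 1, rem=1, I/O yield, promote→Q0. Q0=[P2] Q1=[P1,P3,P4,P5] Q2=[]
t=12-13: P2@Q0 runs 1, rem=0, completes. Q0=[] Q1=[P1,P3,P4,P5] Q2=[]
t=13-15: P1@Q1 runs 2, rem=0, completes. Q0=[] Q1=[P3,P4,P5] Q2=[]
t=15-21: P3@Q1 runs 6, rem=4, quantum used, demote→Q2. Q0=[] Q1=[P4,P5] Q2=[P3]
t=21-27: P4@Q1 runs 6, rem=1, quantum used, demote→Q2. Q0=[] Q1=[P5] Q2=[P3,P4]
t=27-32: P5@Q1 runs 5, rem=0, completes. Q0=[] Q1=[] Q2=[P3,P4]
t=32-36: P3@Q2 runs 4, rem=0, completes. Q0=[] Q1=[] Q2=[P4]
t=36-37: P4@Q2 runs 1, rem=0, completes. Q0=[] Q1=[] Q2=[]

Answer: P2,P1,P5,P3,P4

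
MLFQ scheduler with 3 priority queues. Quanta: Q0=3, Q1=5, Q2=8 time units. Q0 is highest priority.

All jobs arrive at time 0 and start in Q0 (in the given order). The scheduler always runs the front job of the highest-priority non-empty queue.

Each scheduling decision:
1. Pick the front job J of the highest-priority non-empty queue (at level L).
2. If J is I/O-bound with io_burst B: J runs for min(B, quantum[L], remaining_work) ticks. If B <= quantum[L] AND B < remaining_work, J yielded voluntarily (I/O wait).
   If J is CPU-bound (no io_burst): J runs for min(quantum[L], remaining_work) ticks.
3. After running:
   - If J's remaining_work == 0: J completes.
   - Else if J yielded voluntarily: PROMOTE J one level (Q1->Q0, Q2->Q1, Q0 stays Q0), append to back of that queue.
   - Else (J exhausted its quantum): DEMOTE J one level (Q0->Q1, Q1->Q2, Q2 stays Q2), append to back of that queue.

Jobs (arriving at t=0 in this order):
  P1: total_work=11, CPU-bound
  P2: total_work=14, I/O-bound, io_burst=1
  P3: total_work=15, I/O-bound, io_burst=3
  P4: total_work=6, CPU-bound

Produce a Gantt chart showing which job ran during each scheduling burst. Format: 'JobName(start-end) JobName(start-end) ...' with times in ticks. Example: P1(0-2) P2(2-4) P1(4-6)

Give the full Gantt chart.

Answer: P1(0-3) P2(3-4) P3(4-7) P4(7-10) P2(10-11) P3(11-14) P2(14-15) P3(15-18) P2(18-19) P3(19-22) P2(22-23) P3(23-26) P2(26-27) P2(27-28) P2(28-29) P2(29-30) P2(30-31) P2(31-32) P2(32-33) P2(33-34) P2(34-35) P1(35-40) P4(40-43) P1(43-46)

Derivation:
t=0-3: P1@Q0 runs 3, rem=8, quantum used, demote→Q1. Q0=[P2,P3,P4] Q1=[P1] Q2=[]
t=3-4: P2@Q0 runs 1, rem=13, I/O yield, promote→Q0. Q0=[P3,P4,P2] Q1=[P1] Q2=[]
t=4-7: P3@Q0 runs 3, rem=12, I/O yield, promote→Q0. Q0=[P4,P2,P3] Q1=[P1] Q2=[]
t=7-10: P4@Q0 runs 3, rem=3, quantum used, demote→Q1. Q0=[P2,P3] Q1=[P1,P4] Q2=[]
t=10-11: P2@Q0 runs 1, rem=12, I/O yield, promote→Q0. Q0=[P3,P2] Q1=[P1,P4] Q2=[]
t=11-14: P3@Q0 runs 3, rem=9, I/O yield, promote→Q0. Q0=[P2,P3] Q1=[P1,P4] Q2=[]
t=14-15: P2@Q0 runs 1, rem=11, I/O yield, promote→Q0. Q0=[P3,P2] Q1=[P1,P4] Q2=[]
t=15-18: P3@Q0 runs 3, rem=6, I/O yield, promote→Q0. Q0=[P2,P3] Q1=[P1,P4] Q2=[]
t=18-19: P2@Q0 runs 1, rem=10, I/O yield, promote→Q0. Q0=[P3,P2] Q1=[P1,P4] Q2=[]
t=19-22: P3@Q0 runs 3, rem=3, I/O yield, promote→Q0. Q0=[P2,P3] Q1=[P1,P4] Q2=[]
t=22-23: P2@Q0 runs 1, rem=9, I/O yield, promote→Q0. Q0=[P3,P2] Q1=[P1,P4] Q2=[]
t=23-26: P3@Q0 runs 3, rem=0, completes. Q0=[P2] Q1=[P1,P4] Q2=[]
t=26-27: P2@Q0 runs 1, rem=8, I/O yield, promote→Q0. Q0=[P2] Q1=[P1,P4] Q2=[]
t=27-28: P2@Q0 runs 1, rem=7, I/O yield, promote→Q0. Q0=[P2] Q1=[P1,P4] Q2=[]
t=28-29: P2@Q0 runs 1, rem=6, I/O yield, promote→Q0. Q0=[P2] Q1=[P1,P4] Q2=[]
t=29-30: P2@Q0 runs 1, rem=5, I/O yield, promote→Q0. Q0=[P2] Q1=[P1,P4] Q2=[]
t=30-31: P2@Q0 runs 1, rem=4, I/O yield, promote→Q0. Q0=[P2] Q1=[P1,P4] Q2=[]
t=31-32: P2@Q0 runs 1, rem=3, I/O yield, promote→Q0. Q0=[P2] Q1=[P1,P4] Q2=[]
t=32-33: P2@Q0 runs 1, rem=2, I/O yield, promote→Q0. Q0=[P2] Q1=[P1,P4] Q2=[]
t=33-34: P2@Q0 runs 1, rem=1, I/O yield, promote→Q0. Q0=[P2] Q1=[P1,P4] Q2=[]
t=34-35: P2@Q0 runs 1, rem=0, completes. Q0=[] Q1=[P1,P4] Q2=[]
t=35-40: P1@Q1 runs 5, rem=3, quantum used, demote→Q2. Q0=[] Q1=[P4] Q2=[P1]
t=40-43: P4@Q1 runs 3, rem=0, completes. Q0=[] Q1=[] Q2=[P1]
t=43-46: P1@Q2 runs 3, rem=0, completes. Q0=[] Q1=[] Q2=[]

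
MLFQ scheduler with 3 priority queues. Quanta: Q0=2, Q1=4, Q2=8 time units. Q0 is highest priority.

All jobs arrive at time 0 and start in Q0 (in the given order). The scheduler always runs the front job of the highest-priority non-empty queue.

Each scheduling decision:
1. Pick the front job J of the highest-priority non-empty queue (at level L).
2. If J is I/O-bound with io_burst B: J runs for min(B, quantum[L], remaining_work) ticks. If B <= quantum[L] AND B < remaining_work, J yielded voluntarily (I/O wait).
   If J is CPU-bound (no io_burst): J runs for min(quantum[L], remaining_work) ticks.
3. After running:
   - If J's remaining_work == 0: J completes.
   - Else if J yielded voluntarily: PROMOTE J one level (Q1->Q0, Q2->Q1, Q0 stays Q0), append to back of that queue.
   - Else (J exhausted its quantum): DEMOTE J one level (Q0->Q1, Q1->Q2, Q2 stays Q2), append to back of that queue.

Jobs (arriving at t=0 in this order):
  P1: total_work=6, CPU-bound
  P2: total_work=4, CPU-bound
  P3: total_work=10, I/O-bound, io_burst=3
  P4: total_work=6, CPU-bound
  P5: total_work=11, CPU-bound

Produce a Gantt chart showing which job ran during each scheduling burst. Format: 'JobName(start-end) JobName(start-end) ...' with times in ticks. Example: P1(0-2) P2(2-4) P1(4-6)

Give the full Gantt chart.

Answer: P1(0-2) P2(2-4) P3(4-6) P4(6-8) P5(8-10) P1(10-14) P2(14-16) P3(16-19) P3(19-21) P4(21-25) P5(25-29) P3(29-32) P5(32-37)

Derivation:
t=0-2: P1@Q0 runs 2, rem=4, quantum used, demote→Q1. Q0=[P2,P3,P4,P5] Q1=[P1] Q2=[]
t=2-4: P2@Q0 runs 2, rem=2, quantum used, demote→Q1. Q0=[P3,P4,P5] Q1=[P1,P2] Q2=[]
t=4-6: P3@Q0 runs 2, rem=8, quantum used, demote→Q1. Q0=[P4,P5] Q1=[P1,P2,P3] Q2=[]
t=6-8: P4@Q0 runs 2, rem=4, quantum used, demote→Q1. Q0=[P5] Q1=[P1,P2,P3,P4] Q2=[]
t=8-10: P5@Q0 runs 2, rem=9, quantum used, demote→Q1. Q0=[] Q1=[P1,P2,P3,P4,P5] Q2=[]
t=10-14: P1@Q1 runs 4, rem=0, completes. Q0=[] Q1=[P2,P3,P4,P5] Q2=[]
t=14-16: P2@Q1 runs 2, rem=0, completes. Q0=[] Q1=[P3,P4,P5] Q2=[]
t=16-19: P3@Q1 runs 3, rem=5, I/O yield, promote→Q0. Q0=[P3] Q1=[P4,P5] Q2=[]
t=19-21: P3@Q0 runs 2, rem=3, quantum used, demote→Q1. Q0=[] Q1=[P4,P5,P3] Q2=[]
t=21-25: P4@Q1 runs 4, rem=0, completes. Q0=[] Q1=[P5,P3] Q2=[]
t=25-29: P5@Q1 runs 4, rem=5, quantum used, demote→Q2. Q0=[] Q1=[P3] Q2=[P5]
t=29-32: P3@Q1 runs 3, rem=0, completes. Q0=[] Q1=[] Q2=[P5]
t=32-37: P5@Q2 runs 5, rem=0, completes. Q0=[] Q1=[] Q2=[]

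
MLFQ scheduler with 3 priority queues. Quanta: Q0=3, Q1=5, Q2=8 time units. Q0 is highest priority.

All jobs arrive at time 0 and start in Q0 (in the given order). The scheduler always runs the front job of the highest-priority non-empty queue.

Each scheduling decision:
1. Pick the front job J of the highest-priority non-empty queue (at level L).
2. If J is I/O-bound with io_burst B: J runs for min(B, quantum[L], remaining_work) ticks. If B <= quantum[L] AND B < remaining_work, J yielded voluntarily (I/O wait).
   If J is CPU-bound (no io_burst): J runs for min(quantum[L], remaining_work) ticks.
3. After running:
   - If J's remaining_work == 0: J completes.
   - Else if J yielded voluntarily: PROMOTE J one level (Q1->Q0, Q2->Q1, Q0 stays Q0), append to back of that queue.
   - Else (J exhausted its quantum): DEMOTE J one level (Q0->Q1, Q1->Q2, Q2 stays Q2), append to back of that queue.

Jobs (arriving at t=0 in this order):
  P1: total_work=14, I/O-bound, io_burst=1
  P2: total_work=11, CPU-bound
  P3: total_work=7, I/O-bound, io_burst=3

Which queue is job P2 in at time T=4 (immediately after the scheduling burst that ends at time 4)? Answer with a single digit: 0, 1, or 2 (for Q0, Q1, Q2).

t=0-1: P1@Q0 runs 1, rem=13, I/O yield, promote→Q0. Q0=[P2,P3,P1] Q1=[] Q2=[]
t=1-4: P2@Q0 runs 3, rem=8, quantum used, demote→Q1. Q0=[P3,P1] Q1=[P2] Q2=[]
t=4-7: P3@Q0 runs 3, rem=4, I/O yield, promote→Q0. Q0=[P1,P3] Q1=[P2] Q2=[]
t=7-8: P1@Q0 runs 1, rem=12, I/O yield, promote→Q0. Q0=[P3,P1] Q1=[P2] Q2=[]
t=8-11: P3@Q0 runs 3, rem=1, I/O yield, promote→Q0. Q0=[P1,P3] Q1=[P2] Q2=[]
t=11-12: P1@Q0 runs 1, rem=11, I/O yield, promote→Q0. Q0=[P3,P1] Q1=[P2] Q2=[]
t=12-13: P3@Q0 runs 1, rem=0, completes. Q0=[P1] Q1=[P2] Q2=[]
t=13-14: P1@Q0 runs 1, rem=10, I/O yield, promote→Q0. Q0=[P1] Q1=[P2] Q2=[]
t=14-15: P1@Q0 runs 1, rem=9, I/O yield, promote→Q0. Q0=[P1] Q1=[P2] Q2=[]
t=15-16: P1@Q0 runs 1, rem=8, I/O yield, promote→Q0. Q0=[P1] Q1=[P2] Q2=[]
t=16-17: P1@Q0 runs 1, rem=7, I/O yield, promote→Q0. Q0=[P1] Q1=[P2] Q2=[]
t=17-18: P1@Q0 runs 1, rem=6, I/O yield, promote→Q0. Q0=[P1] Q1=[P2] Q2=[]
t=18-19: P1@Q0 runs 1, rem=5, I/O yield, promote→Q0. Q0=[P1] Q1=[P2] Q2=[]
t=19-20: P1@Q0 runs 1, rem=4, I/O yield, promote→Q0. Q0=[P1] Q1=[P2] Q2=[]
t=20-21: P1@Q0 runs 1, rem=3, I/O yield, promote→Q0. Q0=[P1] Q1=[P2] Q2=[]
t=21-22: P1@Q0 runs 1, rem=2, I/O yield, promote→Q0. Q0=[P1] Q1=[P2] Q2=[]
t=22-23: P1@Q0 runs 1, rem=1, I/O yield, promote→Q0. Q0=[P1] Q1=[P2] Q2=[]
t=23-24: P1@Q0 runs 1, rem=0, completes. Q0=[] Q1=[P2] Q2=[]
t=24-29: P2@Q1 runs 5, rem=3, quantum used, demote→Q2. Q0=[] Q1=[] Q2=[P2]
t=29-32: P2@Q2 runs 3, rem=0, completes. Q0=[] Q1=[] Q2=[]

Answer: 1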